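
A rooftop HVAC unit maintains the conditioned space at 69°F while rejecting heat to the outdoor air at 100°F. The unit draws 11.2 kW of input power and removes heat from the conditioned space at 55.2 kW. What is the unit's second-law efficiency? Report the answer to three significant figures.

0.289

COP_actual = Q̇_C/Ẇ = 55.20/11.20 = 4.929.
In absolute terms T_C = 293.71 K and T_H = 310.93 K, so ΔT = 17.22 K.
COP_Carnot = T_C/ΔT = 293.71/17.22 = 17.05.
η_II = COP_actual/COP_Carnot = 4.929/17.05 = 0.2890.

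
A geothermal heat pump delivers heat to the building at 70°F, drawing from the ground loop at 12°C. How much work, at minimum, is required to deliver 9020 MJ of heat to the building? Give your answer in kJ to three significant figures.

279000 kJ

In absolute terms T_C = 285.15 K and T_H = 294.26 K, so ΔT = 9.111 K.
The reversible limit is COP_HP = T_H/ΔT = 32.30, so W_min = Q_H/COP = Q_H·ΔT/T_H.
W_min = 9020 × 9.111/294.26 = 279.3 MJ = 279300 kJ.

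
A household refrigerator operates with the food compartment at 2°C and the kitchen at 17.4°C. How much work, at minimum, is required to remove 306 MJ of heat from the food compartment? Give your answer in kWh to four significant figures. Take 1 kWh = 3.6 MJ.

4.757 kWh

In absolute terms T_C = 275.15 K and T_H = 290.55 K, so ΔT = 15.40 K.
The reversible limit is COP_R = T_C/ΔT = 17.87, so W_min = Q_C/COP = Q_C·ΔT/T_C.
W_min = 306.0 × 15.40/275.15 = 17.13 MJ = 4.757 kWh.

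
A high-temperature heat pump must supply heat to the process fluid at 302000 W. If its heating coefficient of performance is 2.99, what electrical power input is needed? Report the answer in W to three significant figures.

101000 W

Ẇ = Q̇_H/COP_HP = 302000/2.99 = 101000 W.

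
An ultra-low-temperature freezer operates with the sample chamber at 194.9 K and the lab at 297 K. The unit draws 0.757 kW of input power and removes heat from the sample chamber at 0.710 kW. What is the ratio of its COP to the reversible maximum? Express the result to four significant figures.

COP_actual = Q̇_C/Ẇ = 0.7100/0.7570 = 0.9379.
The reservoir spacing is ΔT = 297 − 194.9 = 102.1 K.
COP_Carnot = T_C/ΔT = 194.90/102.1 = 1.909.
η_II = COP_actual/COP_Carnot = 0.9379/1.909 = 0.4913.

0.4913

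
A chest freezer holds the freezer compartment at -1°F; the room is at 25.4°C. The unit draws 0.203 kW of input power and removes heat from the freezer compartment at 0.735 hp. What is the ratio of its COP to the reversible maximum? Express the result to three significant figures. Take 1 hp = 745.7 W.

0.463

Converting, Q̇_C = 0.7350 hp = 0.5481 kW, so COP_actual = Q̇_C/Ẇ = 0.5481/0.2030 = 2.700.
In absolute terms T_C = 254.82 K and T_H = 298.55 K, so ΔT = 43.73 K.
COP_Carnot = T_C/ΔT = 254.82/43.73 = 5.827.
η_II = COP_actual/COP_Carnot = 2.700/5.827 = 0.4634.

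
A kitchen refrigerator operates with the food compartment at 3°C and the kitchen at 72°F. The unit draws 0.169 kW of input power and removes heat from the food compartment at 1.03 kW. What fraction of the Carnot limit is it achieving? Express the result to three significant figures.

0.424

COP_actual = Q̇_C/Ẇ = 1.030/0.1690 = 6.095.
In absolute terms T_C = 276.15 K and T_H = 295.37 K, so ΔT = 19.22 K.
COP_Carnot = T_C/ΔT = 276.15/19.22 = 14.37.
η_II = COP_actual/COP_Carnot = 6.095/14.37 = 0.4242.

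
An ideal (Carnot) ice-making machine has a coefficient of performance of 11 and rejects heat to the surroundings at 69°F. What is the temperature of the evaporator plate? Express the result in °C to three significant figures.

For a Carnot refrigerator COP_R = T_C/(T_H − T_C), so T_C = COP·T_H/(1 + COP).
With T_H = 293.71 K, T_C = 11 × 293.71/12.00 = 269.23 K.
Converting, 269.23 K = -3.92°C.

-3.92 °C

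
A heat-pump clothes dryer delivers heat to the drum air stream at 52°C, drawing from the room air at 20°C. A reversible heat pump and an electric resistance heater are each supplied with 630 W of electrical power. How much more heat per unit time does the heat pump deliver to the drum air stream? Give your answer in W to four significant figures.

In absolute terms T_C = 293.15 K and T_H = 325.15 K, so ΔT = 32.00 K.
COP_Carnot = T_H/ΔT = 325.15/32.00 = 10.16.
The heat pump delivers Q̇_H = COP × Ẇ = 6401 W; the resistance heater delivers Ẇ = 630.0 W.
Extra = (COP − 1)·Ẇ = 5771 W.

5771 W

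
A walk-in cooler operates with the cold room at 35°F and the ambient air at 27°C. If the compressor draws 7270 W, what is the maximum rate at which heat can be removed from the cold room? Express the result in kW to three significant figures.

In absolute terms T_C = 274.82 K and T_H = 300.15 K, so ΔT = 25.33 K.
COP_Carnot = T_C/ΔT = 274.82/25.33 = 10.85.
Q̇_max = COP_Carnot × Ẇ = 10.85 × 7270 W = 78870 W = 78.87 kW.

78.9 kW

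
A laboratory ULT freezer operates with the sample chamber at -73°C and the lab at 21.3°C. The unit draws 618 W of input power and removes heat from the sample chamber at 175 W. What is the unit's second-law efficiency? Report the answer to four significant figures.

0.1334

COP_actual = Q̇_C/Ẇ = 175.0/618.0 = 0.2832.
In absolute terms T_C = 200.15 K and T_H = 294.45 K, so ΔT = 94.30 K.
COP_Carnot = T_C/ΔT = 200.15/94.30 = 2.122.
η_II = COP_actual/COP_Carnot = 0.2832/2.122 = 0.1334.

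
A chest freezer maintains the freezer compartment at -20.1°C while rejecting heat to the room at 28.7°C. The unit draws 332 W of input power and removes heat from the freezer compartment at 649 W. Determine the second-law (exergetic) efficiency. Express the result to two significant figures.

COP_actual = Q̇_C/Ẇ = 649.0/332.0 = 1.955.
In absolute terms T_C = 253.05 K and T_H = 301.85 K, so ΔT = 48.80 K.
COP_Carnot = T_C/ΔT = 253.05/48.80 = 5.185.
η_II = COP_actual/COP_Carnot = 1.955/5.185 = 0.3770.

0.38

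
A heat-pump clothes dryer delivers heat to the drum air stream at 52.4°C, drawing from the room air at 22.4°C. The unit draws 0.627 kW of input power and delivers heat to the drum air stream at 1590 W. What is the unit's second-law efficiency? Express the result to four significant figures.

0.2337

Converting, Q̇_H = 1590 W = 1.590 kW, so COP_actual = Q̇_H/Ẇ = 1.590/0.6270 = 2.536.
In absolute terms T_C = 295.55 K and T_H = 325.55 K, so ΔT = 30.00 K.
COP_Carnot = T_H/ΔT = 325.55/30.00 = 10.85.
η_II = COP_actual/COP_Carnot = 2.536/10.85 = 0.2337.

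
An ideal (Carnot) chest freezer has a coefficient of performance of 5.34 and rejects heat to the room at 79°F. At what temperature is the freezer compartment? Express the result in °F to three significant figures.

-5.96 °F

For a Carnot refrigerator COP_R = T_C/(T_H − T_C), so T_C = COP·T_H/(1 + COP).
With T_H = 299.26 K, T_C = 5.34 × 299.26/6.340 = 252.06 K.
Converting, 252.06 K = -5.96°F.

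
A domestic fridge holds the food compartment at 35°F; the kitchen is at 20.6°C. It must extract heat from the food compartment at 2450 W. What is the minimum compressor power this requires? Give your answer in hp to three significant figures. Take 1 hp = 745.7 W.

In absolute terms T_C = 274.82 K and T_H = 293.75 K, so ΔT = 18.93 K.
COP_Carnot = T_C/ΔT = 274.82/18.93 = 14.51.
Ẇ_min = Q̇/COP_Carnot = 2450/14.51 = 168.8 W = 0.2264 hp.

0.226 hp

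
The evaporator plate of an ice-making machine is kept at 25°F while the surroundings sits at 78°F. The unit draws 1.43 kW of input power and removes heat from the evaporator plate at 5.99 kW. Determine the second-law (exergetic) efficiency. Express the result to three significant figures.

COP_actual = Q̇_C/Ẇ = 5.990/1.430 = 4.189.
In absolute terms T_C = 269.26 K and T_H = 298.71 K, so ΔT = 29.44 K.
COP_Carnot = T_C/ΔT = 269.26/29.44 = 9.145.
η_II = COP_actual/COP_Carnot = 4.189/9.145 = 0.4581.

0.458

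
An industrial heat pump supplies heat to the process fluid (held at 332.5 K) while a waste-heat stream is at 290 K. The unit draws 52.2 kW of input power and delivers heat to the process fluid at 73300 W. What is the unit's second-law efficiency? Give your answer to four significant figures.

0.1795

Converting, Q̇_H = 73300 W = 73.30 kW, so COP_actual = Q̇_H/Ẇ = 73.30/52.20 = 1.404.
The reservoir spacing is ΔT = 332.5 − 290 = 42.50 K.
COP_Carnot = T_H/ΔT = 332.50/42.50 = 7.824.
η_II = COP_actual/COP_Carnot = 1.404/7.824 = 0.1795.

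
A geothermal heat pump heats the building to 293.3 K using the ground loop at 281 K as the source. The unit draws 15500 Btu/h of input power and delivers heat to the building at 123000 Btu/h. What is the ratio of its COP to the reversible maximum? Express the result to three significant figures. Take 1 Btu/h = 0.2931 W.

COP_actual = Q̇_H/Ẇ = 123000/15500 = 7.935.
The reservoir spacing is ΔT = 293.3 − 281 = 12.30 K.
COP_Carnot = T_H/ΔT = 293.30/12.30 = 23.85.
η_II = COP_actual/COP_Carnot = 7.935/23.85 = 0.3328.

0.333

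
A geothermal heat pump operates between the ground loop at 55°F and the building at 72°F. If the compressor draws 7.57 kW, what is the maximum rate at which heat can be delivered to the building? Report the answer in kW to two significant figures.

240 kW

In absolute terms T_C = 285.93 K and T_H = 295.37 K, so ΔT = 9.444 K.
COP_Carnot = T_H/ΔT = 295.37/9.444 = 31.27.
Q̇_max = COP_Carnot × Ẇ = 31.27 × 7.570 kW = 236.7 kW.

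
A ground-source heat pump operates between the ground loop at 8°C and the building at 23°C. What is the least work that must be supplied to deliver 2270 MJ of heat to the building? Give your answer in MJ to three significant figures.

115 MJ

In absolute terms T_C = 281.15 K and T_H = 296.15 K, so ΔT = 15.00 K.
The reversible limit is COP_HP = T_H/ΔT = 19.74, so W_min = Q_H/COP = Q_H·ΔT/T_H.
W_min = 2270 × 15.00/296.15 = 115.0 MJ.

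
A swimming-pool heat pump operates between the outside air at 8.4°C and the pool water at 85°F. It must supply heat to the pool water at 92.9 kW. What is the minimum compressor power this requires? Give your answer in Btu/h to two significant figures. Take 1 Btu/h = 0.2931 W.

In absolute terms T_C = 281.55 K and T_H = 302.59 K, so ΔT = 21.04 K.
COP_Carnot = T_H/ΔT = 302.59/21.04 = 14.38.
Ẇ_min = Q̇/COP_Carnot = 92.90/14.38 = 6.461 kW = 22040 Btu/h.

22000 Btu/h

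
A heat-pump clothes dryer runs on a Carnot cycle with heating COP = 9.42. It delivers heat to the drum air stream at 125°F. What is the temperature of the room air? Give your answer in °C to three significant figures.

COP_HP = T_H/(T_H − T_C) gives T_H − T_C = T_H/COP.
With T_H = 324.82 K, T_C = 324.82 × (1 − 1/9.42) = 290.34 K.
Converting, 290.34 K = 17.19°C.

17.2 °C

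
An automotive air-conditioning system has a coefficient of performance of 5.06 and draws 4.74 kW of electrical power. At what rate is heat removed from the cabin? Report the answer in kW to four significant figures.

23.98 kW

Q̇_C = COP × Ẇ = 5.06 × 4.740 = 23.98 kW.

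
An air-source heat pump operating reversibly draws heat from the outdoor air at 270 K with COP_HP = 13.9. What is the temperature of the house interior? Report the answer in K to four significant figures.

COP_HP = T_H/(T_H − T_C) rearranges to T_H = COP·T_C/(COP − 1).
With T_C = 270.00 K, T_H = 13.9 × 270.00/12.90 = 290.93 K.

290.9 K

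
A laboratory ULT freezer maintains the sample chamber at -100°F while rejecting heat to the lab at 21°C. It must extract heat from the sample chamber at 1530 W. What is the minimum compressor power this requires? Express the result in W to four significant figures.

722.3 W

In absolute terms T_C = 199.82 K and T_H = 294.15 K, so ΔT = 94.33 K.
COP_Carnot = T_C/ΔT = 199.82/94.33 = 2.118.
Ẇ_min = Q̇/COP_Carnot = 1530/2.118 = 722.3 W.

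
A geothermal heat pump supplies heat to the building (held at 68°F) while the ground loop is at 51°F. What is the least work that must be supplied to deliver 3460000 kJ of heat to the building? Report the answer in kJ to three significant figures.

In absolute terms T_C = 283.71 K and T_H = 293.15 K, so ΔT = 9.444 K.
The reversible limit is COP_HP = T_H/ΔT = 31.04, so W_min = Q_H/COP = Q_H·ΔT/T_H.
W_min = 3460000 × 9.444/293.15 = 111500 kJ.

111000 kJ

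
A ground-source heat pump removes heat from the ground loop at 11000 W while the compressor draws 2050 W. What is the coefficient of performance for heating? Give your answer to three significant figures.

The first law gives Q̇_H = Q̇_C + Ẇ, so the three rates are Q̇_C = 11000, Q̇_H = 13050, Ẇ = 2050 W.
COP_HP = Q̇_H/Ẇ = 13050/2050 = 6.366.

6.37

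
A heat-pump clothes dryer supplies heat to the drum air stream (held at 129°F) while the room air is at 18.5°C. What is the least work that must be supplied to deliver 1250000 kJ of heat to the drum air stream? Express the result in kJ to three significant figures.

135000 kJ

In absolute terms T_C = 291.65 K and T_H = 327.04 K, so ΔT = 35.39 K.
The reversible limit is COP_HP = T_H/ΔT = 9.241, so W_min = Q_H/COP = Q_H·ΔT/T_H.
W_min = 1250000 × 35.39/327.04 = 135300 kJ.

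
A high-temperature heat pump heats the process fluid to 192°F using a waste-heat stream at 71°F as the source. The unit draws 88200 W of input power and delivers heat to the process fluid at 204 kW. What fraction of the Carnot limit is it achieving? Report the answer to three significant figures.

Converting, Q̇_H = 204.0 kW = 204000 W, so COP_actual = Q̇_H/Ẇ = 204000/88200 = 2.313.
In absolute terms T_C = 294.82 K and T_H = 362.04 K, so ΔT = 67.22 K.
COP_Carnot = T_H/ΔT = 362.04/67.22 = 5.386.
η_II = COP_actual/COP_Carnot = 2.313/5.386 = 0.4295.

0.429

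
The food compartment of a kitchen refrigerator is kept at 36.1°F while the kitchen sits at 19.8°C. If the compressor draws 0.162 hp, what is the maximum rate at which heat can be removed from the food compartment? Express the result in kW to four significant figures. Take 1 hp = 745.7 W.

1.899 kW

In absolute terms T_C = 275.43 K and T_H = 292.95 K, so ΔT = 17.52 K.
COP_Carnot = T_C/ΔT = 275.43/17.52 = 15.72.
Q̇_max = COP_Carnot × Ẇ = 15.72 × 0.1620 hp = 2.546 hp = 1.899 kW.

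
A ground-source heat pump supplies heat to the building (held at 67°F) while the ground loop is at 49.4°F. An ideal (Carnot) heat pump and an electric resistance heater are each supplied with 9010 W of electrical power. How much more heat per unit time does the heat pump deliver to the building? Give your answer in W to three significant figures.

261000 W

In absolute terms T_C = 282.82 K and T_H = 292.59 K, so ΔT = 9.778 K.
COP_Carnot = T_H/ΔT = 292.59/9.778 = 29.92.
The heat pump delivers Q̇_H = COP × Ẇ = 269600 W; the resistance heater delivers Ẇ = 9010 W.
Extra = (COP − 1)·Ẇ = 260600 W.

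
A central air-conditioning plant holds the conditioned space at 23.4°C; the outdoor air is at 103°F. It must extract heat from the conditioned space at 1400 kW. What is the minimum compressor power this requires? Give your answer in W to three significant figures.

In absolute terms T_C = 296.55 K and T_H = 312.59 K, so ΔT = 16.04 K.
COP_Carnot = T_C/ΔT = 296.55/16.04 = 18.48.
Ẇ_min = Q̇/COP_Carnot = 1400/18.48 = 75.75 kW = 75750 W.

75700 W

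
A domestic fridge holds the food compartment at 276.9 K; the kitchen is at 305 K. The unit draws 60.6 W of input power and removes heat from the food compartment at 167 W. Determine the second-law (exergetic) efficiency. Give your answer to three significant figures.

0.280

COP_actual = Q̇_C/Ẇ = 167.0/60.60 = 2.756.
The reservoir spacing is ΔT = 305 − 276.9 = 28.10 K.
COP_Carnot = T_C/ΔT = 276.90/28.10 = 9.854.
η_II = COP_actual/COP_Carnot = 2.756/9.854 = 0.2797.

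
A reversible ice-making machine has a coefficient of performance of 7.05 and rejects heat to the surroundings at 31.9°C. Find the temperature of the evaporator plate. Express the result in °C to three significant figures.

-5.99 °C

For a Carnot refrigerator COP_R = T_C/(T_H − T_C), so T_C = COP·T_H/(1 + COP).
With T_H = 305.05 K, T_C = 7.05 × 305.05/8.050 = 267.16 K.
Converting, 267.16 K = -5.99°C.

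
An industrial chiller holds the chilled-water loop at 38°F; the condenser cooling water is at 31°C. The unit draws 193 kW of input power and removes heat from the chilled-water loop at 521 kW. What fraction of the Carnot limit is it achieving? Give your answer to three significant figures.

0.270

COP_actual = Q̇_C/Ẇ = 521.0/193.0 = 2.699.
In absolute terms T_C = 276.48 K and T_H = 304.15 K, so ΔT = 27.67 K.
COP_Carnot = T_C/ΔT = 276.48/27.67 = 9.993.
η_II = COP_actual/COP_Carnot = 2.699/9.993 = 0.2701.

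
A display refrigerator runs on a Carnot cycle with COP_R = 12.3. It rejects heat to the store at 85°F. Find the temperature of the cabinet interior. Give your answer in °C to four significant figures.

For a Carnot refrigerator COP_R = T_C/(T_H − T_C), so T_C = COP·T_H/(1 + COP).
With T_H = 302.59 K, T_C = 12.3 × 302.59/13.30 = 279.84 K.
Converting, 279.84 K = 6.69°C.

6.693 °C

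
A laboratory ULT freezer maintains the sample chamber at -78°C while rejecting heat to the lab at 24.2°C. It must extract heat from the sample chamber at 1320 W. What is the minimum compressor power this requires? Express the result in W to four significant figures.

691.3 W

In absolute terms T_C = 195.15 K and T_H = 297.35 K, so ΔT = 102.2 K.
COP_Carnot = T_C/ΔT = 195.15/102.2 = 1.909.
Ẇ_min = Q̇/COP_Carnot = 1320/1.909 = 691.3 W.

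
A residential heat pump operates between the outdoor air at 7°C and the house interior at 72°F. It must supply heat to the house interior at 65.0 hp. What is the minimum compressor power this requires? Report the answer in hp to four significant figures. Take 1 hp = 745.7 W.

3.350 hp

In absolute terms T_C = 280.15 K and T_H = 295.37 K, so ΔT = 15.22 K.
COP_Carnot = T_H/ΔT = 295.37/15.22 = 19.40.
Ẇ_min = Q̇/COP_Carnot = 65.00/19.40 = 3.350 hp.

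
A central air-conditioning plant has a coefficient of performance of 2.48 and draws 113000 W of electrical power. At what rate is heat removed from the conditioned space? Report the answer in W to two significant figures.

Q̇_C = COP × Ẇ = 2.48 × 113000 = 280200 W.

280000 W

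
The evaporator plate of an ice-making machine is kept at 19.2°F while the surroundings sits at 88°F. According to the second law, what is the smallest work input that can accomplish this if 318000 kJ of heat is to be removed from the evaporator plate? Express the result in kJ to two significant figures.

In absolute terms T_C = 266.04 K and T_H = 304.26 K, so ΔT = 38.22 K.
The reversible limit is COP_R = T_C/ΔT = 6.960, so W_min = Q_C/COP = Q_C·ΔT/T_C.
W_min = 318000 × 38.22/266.04 = 45690 kJ.

46000 kJ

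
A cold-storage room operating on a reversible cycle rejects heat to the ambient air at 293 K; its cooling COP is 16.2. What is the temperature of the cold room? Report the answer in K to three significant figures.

For a Carnot refrigerator COP_R = T_C/(T_H − T_C), so T_C = COP·T_H/(1 + COP).
With T_H = 293.00 K, T_C = 16.2 × 293.00/17.20 = 275.97 K.

276 K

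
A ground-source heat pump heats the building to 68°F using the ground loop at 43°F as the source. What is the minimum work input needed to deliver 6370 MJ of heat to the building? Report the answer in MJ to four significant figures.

In absolute terms T_C = 279.26 K and T_H = 293.15 K, so ΔT = 13.89 K.
The reversible limit is COP_HP = T_H/ΔT = 21.11, so W_min = Q_H/COP = Q_H·ΔT/T_H.
W_min = 6370 × 13.89/293.15 = 301.8 MJ.

301.8 MJ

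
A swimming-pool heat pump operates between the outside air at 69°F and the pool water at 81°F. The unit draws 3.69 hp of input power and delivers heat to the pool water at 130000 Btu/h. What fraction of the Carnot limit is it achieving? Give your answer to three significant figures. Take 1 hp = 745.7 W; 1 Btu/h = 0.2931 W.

0.307

Converting, Q̇_H = 130000 Btu/h = 51.10 hp, so COP_actual = Q̇_H/Ẇ = 51.10/3.690 = 13.85.
In absolute terms T_C = 293.71 K and T_H = 300.37 K, so ΔT = 6.667 K.
COP_Carnot = T_H/ΔT = 300.37/6.667 = 45.06.
η_II = COP_actual/COP_Carnot = 13.85/45.06 = 0.3073.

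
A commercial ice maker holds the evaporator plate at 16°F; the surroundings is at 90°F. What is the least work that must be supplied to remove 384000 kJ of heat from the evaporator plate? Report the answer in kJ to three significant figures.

59700 kJ

In absolute terms T_C = 264.26 K and T_H = 305.37 K, so ΔT = 41.11 K.
The reversible limit is COP_R = T_C/ΔT = 6.428, so W_min = Q_C/COP = Q_C·ΔT/T_C.
W_min = 384000 × 41.11/264.26 = 59740 kJ.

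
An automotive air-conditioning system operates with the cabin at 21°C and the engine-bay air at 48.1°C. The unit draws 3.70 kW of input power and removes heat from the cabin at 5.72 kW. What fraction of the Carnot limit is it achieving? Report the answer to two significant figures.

COP_actual = Q̇_C/Ẇ = 5.720/3.700 = 1.546.
In absolute terms T_C = 294.15 K and T_H = 321.25 K, so ΔT = 27.10 K.
COP_Carnot = T_C/ΔT = 294.15/27.10 = 10.85.
η_II = COP_actual/COP_Carnot = 1.546/10.85 = 0.1424.

0.14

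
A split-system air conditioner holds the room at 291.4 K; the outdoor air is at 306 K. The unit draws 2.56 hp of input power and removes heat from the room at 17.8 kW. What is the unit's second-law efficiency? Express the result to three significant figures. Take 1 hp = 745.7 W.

Converting, Q̇_C = 17.80 kW = 23.87 hp, so COP_actual = Q̇_C/Ẇ = 23.87/2.560 = 9.324.
The reservoir spacing is ΔT = 306 − 291.4 = 14.60 K.
COP_Carnot = T_C/ΔT = 291.40/14.60 = 19.96.
η_II = COP_actual/COP_Carnot = 9.324/19.96 = 0.4672.

0.467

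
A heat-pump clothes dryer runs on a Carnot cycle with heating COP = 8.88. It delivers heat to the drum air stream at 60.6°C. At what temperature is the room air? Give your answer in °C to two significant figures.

COP_HP = T_H/(T_H − T_C) gives T_H − T_C = T_H/COP.
With T_H = 333.75 K, T_C = 333.75 × (1 − 1/8.88) = 296.17 K.
Converting, 296.17 K = 23.02°C.

23 °C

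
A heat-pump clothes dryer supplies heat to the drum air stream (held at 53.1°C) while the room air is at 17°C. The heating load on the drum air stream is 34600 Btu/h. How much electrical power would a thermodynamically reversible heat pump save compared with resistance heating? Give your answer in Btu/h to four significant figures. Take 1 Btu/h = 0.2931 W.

30770 Btu/h

In absolute terms T_C = 290.15 K and T_H = 326.25 K, so ΔT = 36.10 K.
COP_Carnot = T_H/ΔT = 326.25/36.10 = 9.037.
Resistance heating needs Ẇ_res = Q̇_H = 34600 Btu/h; the reversible heat pump needs only Ẇ_hp = Q̇_H/COP = 3829 Btu/h.
Saving = 34600 − 3829 = 30770 Btu/h.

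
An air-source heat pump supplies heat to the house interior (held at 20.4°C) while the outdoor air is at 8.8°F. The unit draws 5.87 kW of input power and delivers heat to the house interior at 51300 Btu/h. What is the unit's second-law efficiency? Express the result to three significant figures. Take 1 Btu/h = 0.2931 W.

0.290

Converting, Q̇_H = 51300 Btu/h = 15.04 kW, so COP_actual = Q̇_H/Ẇ = 15.04/5.870 = 2.562.
In absolute terms T_C = 260.26 K and T_H = 293.55 K, so ΔT = 33.29 K.
COP_Carnot = T_H/ΔT = 293.55/33.29 = 8.818.
η_II = COP_actual/COP_Carnot = 2.562/8.818 = 0.2905.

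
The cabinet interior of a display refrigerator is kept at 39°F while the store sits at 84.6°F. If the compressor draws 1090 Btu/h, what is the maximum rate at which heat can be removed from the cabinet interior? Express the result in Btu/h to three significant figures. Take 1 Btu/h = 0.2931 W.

11900 Btu/h

In absolute terms T_C = 277.04 K and T_H = 302.37 K, so ΔT = 25.33 K.
COP_Carnot = T_C/ΔT = 277.04/25.33 = 10.94.
Q̇_max = COP_Carnot × Ẇ = 10.94 × 1090 Btu/h = 11920 Btu/h.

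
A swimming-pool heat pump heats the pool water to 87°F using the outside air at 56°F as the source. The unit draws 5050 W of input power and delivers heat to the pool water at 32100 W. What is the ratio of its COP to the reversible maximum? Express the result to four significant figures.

0.3605

COP_actual = Q̇_H/Ẇ = 32100/5050 = 6.356.
In absolute terms T_C = 286.48 K and T_H = 303.71 K, so ΔT = 17.22 K.
COP_Carnot = T_H/ΔT = 303.71/17.22 = 17.63.
η_II = COP_actual/COP_Carnot = 6.356/17.63 = 0.3605.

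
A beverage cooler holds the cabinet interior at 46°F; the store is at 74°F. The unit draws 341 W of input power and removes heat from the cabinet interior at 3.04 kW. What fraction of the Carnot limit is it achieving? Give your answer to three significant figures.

0.494

Converting, Q̇_C = 3.040 kW = 3040 W, so COP_actual = Q̇_C/Ẇ = 3040/341.0 = 8.915.
In absolute terms T_C = 280.93 K and T_H = 296.48 K, so ΔT = 15.56 K.
COP_Carnot = T_C/ΔT = 280.93/15.56 = 18.06.
η_II = COP_actual/COP_Carnot = 8.915/18.06 = 0.4936.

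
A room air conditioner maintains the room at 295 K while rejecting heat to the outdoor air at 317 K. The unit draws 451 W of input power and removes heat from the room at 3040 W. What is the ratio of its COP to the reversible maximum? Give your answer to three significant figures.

COP_actual = Q̇_C/Ẇ = 3040/451.0 = 6.741.
The reservoir spacing is ΔT = 317 − 295 = 22.00 K.
COP_Carnot = T_C/ΔT = 295.00/22.00 = 13.41.
η_II = COP_actual/COP_Carnot = 6.741/13.41 = 0.5027.

0.503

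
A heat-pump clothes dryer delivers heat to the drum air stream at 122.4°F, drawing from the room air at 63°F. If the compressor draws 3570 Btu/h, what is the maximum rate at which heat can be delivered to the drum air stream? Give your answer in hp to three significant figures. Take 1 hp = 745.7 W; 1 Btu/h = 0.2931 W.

13.8 hp

In absolute terms T_C = 290.37 K and T_H = 323.37 K, so ΔT = 33.00 K.
COP_Carnot = T_H/ΔT = 323.37/33.00 = 9.799.
Q̇_max = COP_Carnot × Ẇ = 9.799 × 3570 Btu/h = 34980 Btu/h = 13.75 hp.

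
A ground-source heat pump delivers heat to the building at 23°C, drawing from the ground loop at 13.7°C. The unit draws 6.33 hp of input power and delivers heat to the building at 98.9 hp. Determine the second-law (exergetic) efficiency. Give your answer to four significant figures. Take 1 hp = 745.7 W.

COP_actual = Q̇_H/Ẇ = 98.90/6.330 = 15.62.
In absolute terms T_C = 286.85 K and T_H = 296.15 K, so ΔT = 9.300 K.
COP_Carnot = T_H/ΔT = 296.15/9.300 = 31.84.
η_II = COP_actual/COP_Carnot = 15.62/31.84 = 0.4906.

0.4906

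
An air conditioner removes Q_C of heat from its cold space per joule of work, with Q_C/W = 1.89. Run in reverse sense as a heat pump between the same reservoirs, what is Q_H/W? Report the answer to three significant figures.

The first law on one cycle gives Q_H = Q_C + W, so Q_H/W = Q_C/W + 1.
COP_HP = COP_R + 1 = 1.89 + 1 = 2.89.

2.89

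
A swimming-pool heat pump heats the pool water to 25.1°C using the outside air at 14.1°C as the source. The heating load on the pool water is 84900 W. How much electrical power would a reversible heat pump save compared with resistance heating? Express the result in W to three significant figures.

In absolute terms T_C = 287.25 K and T_H = 298.25 K, so ΔT = 11.00 K.
COP_Carnot = T_H/ΔT = 298.25/11.00 = 27.11.
Resistance heating needs Ẇ_res = Q̇_H = 84900 W; the reversible heat pump needs only Ẇ_hp = Q̇_H/COP = 3131 W.
Saving = 84900 − 3131 = 81770 W.

81800 W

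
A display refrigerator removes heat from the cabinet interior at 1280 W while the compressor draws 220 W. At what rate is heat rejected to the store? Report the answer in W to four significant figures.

For a cyclic device the first law requires Q̇_H = Q̇_C + Ẇ.
Q̇_H = Q̇_C + Ẇ = 1500 W.

1500 W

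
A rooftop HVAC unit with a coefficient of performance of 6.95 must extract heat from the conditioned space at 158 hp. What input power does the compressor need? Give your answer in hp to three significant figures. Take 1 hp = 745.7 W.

Ẇ = Q̇_C/COP = 158.0/6.95 = 22.73 hp.

22.7 hp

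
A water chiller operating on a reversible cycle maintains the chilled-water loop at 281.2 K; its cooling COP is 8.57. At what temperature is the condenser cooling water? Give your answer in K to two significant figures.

COP_R = T_C/(T_H − T_C) gives T_H − T_C = T_C/COP.
With T_C = 281.20 K, T_H = 281.20 × (1 + 1/8.57) = 314.01 K.

310 K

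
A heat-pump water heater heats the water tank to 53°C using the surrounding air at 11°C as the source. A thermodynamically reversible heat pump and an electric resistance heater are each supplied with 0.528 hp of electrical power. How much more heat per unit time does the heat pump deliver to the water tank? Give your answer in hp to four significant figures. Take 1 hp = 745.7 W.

3.572 hp

In absolute terms T_C = 284.15 K and T_H = 326.15 K, so ΔT = 42.00 K.
COP_Carnot = T_H/ΔT = 326.15/42.00 = 7.765.
The heat pump delivers Q̇_H = COP × Ẇ = 4.100 hp; the resistance heater delivers Ẇ = 0.5280 hp.
Extra = (COP − 1)·Ẇ = 3.572 hp.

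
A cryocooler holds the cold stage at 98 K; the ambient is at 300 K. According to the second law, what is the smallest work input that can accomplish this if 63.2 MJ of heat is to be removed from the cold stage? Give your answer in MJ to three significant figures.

130 MJ

The reservoir spacing is ΔT = 300 − 98 = 202.0 K.
The reversible limit is COP_R = T_C/ΔT = 0.4851, so W_min = Q_C/COP = Q_C·ΔT/T_C.
W_min = 63.20 × 202.0/98.00 = 130.3 MJ.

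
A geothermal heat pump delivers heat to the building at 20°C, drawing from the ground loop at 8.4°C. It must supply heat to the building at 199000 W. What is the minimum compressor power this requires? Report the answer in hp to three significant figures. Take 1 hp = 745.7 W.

In absolute terms T_C = 281.55 K and T_H = 293.15 K, so ΔT = 11.60 K.
COP_Carnot = T_H/ΔT = 293.15/11.60 = 25.27.
Ẇ_min = Q̇/COP_Carnot = 199000/25.27 = 7874 W = 10.56 hp.

10.6 hp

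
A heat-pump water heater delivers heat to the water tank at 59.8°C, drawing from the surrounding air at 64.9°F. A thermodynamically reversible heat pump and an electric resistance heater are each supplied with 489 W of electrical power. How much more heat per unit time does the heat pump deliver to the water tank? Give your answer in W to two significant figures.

3400 W

In absolute terms T_C = 291.43 K and T_H = 332.95 K, so ΔT = 41.52 K.
COP_Carnot = T_H/ΔT = 332.95/41.52 = 8.019.
The heat pump delivers Q̇_H = COP × Ẇ = 3921 W; the resistance heater delivers Ẇ = 489.0 W.
Extra = (COP − 1)·Ẇ = 3432 W.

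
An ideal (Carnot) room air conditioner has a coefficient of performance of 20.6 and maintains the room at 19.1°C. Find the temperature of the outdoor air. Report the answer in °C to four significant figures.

COP_R = T_C/(T_H − T_C) gives T_H − T_C = T_C/COP.
With T_C = 292.25 K, T_H = 292.25 × (1 + 1/20.6) = 306.44 K.
Converting, 306.44 K = 33.29°C.

33.29 °C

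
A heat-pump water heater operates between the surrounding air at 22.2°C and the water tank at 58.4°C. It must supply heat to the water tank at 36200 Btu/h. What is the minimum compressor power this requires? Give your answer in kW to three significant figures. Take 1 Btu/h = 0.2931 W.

In absolute terms T_C = 295.35 K and T_H = 331.55 K, so ΔT = 36.20 K.
COP_Carnot = T_H/ΔT = 331.55/36.20 = 9.159.
Ẇ_min = Q̇/COP_Carnot = 36200/9.159 = 3952 Btu/h = 1.158 kW.

1.16 kW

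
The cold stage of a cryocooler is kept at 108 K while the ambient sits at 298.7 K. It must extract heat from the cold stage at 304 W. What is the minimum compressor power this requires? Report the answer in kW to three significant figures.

The reservoir spacing is ΔT = 298.7 − 108 = 190.7 K.
COP_Carnot = T_C/ΔT = 108.00/190.7 = 0.5663.
Ẇ_min = Q̇/COP_Carnot = 304.0/0.5663 = 536.8 W = 0.5368 kW.

0.537 kW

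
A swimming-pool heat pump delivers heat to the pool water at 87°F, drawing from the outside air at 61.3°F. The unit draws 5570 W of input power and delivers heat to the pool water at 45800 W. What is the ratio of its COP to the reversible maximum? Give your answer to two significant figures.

COP_actual = Q̇_H/Ẇ = 45800/5570 = 8.223.
In absolute terms T_C = 289.43 K and T_H = 303.71 K, so ΔT = 14.28 K.
COP_Carnot = T_H/ΔT = 303.71/14.28 = 21.27.
η_II = COP_actual/COP_Carnot = 8.223/21.27 = 0.3866.

0.39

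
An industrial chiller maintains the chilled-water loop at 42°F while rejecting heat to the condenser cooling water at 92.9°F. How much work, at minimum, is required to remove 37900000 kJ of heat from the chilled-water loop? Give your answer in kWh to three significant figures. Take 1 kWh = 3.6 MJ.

1070 kWh

In absolute terms T_C = 278.71 K and T_H = 306.98 K, so ΔT = 28.28 K.
The reversible limit is COP_R = T_C/ΔT = 9.856, so W_min = Q_C/COP = Q_C·ΔT/T_C.
W_min = 37900000 × 28.28/278.71 = 3845000 kJ = 1068 kWh.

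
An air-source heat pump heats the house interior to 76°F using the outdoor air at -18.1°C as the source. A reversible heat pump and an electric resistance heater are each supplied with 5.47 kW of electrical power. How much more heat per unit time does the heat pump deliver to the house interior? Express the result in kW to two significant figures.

33 kW

In absolute terms T_C = 255.05 K and T_H = 297.59 K, so ΔT = 42.54 K.
COP_Carnot = T_H/ΔT = 297.59/42.54 = 6.995.
The heat pump delivers Q̇_H = COP × Ẇ = 38.26 kW; the resistance heater delivers Ẇ = 5.470 kW.
Extra = (COP − 1)·Ẇ = 32.79 kW.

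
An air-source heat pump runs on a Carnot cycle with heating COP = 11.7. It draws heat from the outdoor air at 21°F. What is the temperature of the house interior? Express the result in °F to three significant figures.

COP_HP = T_H/(T_H − T_C) rearranges to T_H = COP·T_C/(COP − 1).
With T_C = 267.04 K, T_H = 11.7 × 267.04/10.70 = 292.00 K.
Converting, 292.00 K = 65.92°F.

65.9 °F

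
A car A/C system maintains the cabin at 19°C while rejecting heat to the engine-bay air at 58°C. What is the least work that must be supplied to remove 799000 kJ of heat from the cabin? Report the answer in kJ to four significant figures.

106700 kJ

In absolute terms T_C = 292.15 K and T_H = 331.15 K, so ΔT = 39.00 K.
The reversible limit is COP_R = T_C/ΔT = 7.491, so W_min = Q_C/COP = Q_C·ΔT/T_C.
W_min = 799000 × 39.00/292.15 = 106700 kJ.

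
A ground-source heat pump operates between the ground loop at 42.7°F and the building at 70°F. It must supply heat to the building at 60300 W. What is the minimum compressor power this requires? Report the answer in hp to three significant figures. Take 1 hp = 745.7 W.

4.17 hp

In absolute terms T_C = 279.09 K and T_H = 294.26 K, so ΔT = 15.17 K.
COP_Carnot = T_H/ΔT = 294.26/15.17 = 19.40.
Ẇ_min = Q̇/COP_Carnot = 60300/19.40 = 3108 W = 4.168 hp.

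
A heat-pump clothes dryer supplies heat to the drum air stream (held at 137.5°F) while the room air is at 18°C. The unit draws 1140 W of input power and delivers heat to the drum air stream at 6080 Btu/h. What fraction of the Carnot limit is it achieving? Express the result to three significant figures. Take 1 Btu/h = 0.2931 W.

0.191

Converting, Q̇_H = 6080 Btu/h = 1782 W, so COP_actual = Q̇_H/Ẇ = 1782/1140 = 1.563.
In absolute terms T_C = 291.15 K and T_H = 331.76 K, so ΔT = 40.61 K.
COP_Carnot = T_H/ΔT = 331.76/40.61 = 8.169.
η_II = COP_actual/COP_Carnot = 1.563/8.169 = 0.1914.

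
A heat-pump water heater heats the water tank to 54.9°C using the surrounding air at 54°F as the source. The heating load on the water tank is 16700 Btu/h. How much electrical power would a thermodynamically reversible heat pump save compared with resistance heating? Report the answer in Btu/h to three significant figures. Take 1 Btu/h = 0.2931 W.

14500 Btu/h

In absolute terms T_C = 285.37 K and T_H = 328.05 K, so ΔT = 42.68 K.
COP_Carnot = T_H/ΔT = 328.05/42.68 = 7.687.
Resistance heating needs Ẇ_res = Q̇_H = 16700 Btu/h; the reversible heat pump needs only Ẇ_hp = Q̇_H/COP = 2173 Btu/h.
Saving = 16700 − 2173 = 14530 Btu/h.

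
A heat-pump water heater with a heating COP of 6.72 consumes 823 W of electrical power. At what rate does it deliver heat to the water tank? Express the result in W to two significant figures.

Q̇_H = COP_HP × Ẇ = 6.72 × 823.0 = 5531 W.

5500 W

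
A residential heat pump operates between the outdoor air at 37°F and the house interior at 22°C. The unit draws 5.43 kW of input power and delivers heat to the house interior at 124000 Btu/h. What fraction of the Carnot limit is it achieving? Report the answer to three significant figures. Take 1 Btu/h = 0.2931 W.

0.436

Converting, Q̇_H = 124000 Btu/h = 36.34 kW, so COP_actual = Q̇_H/Ẇ = 36.34/5.430 = 6.693.
In absolute terms T_C = 275.93 K and T_H = 295.15 K, so ΔT = 19.22 K.
COP_Carnot = T_H/ΔT = 295.15/19.22 = 15.35.
η_II = COP_actual/COP_Carnot = 6.693/15.35 = 0.4359.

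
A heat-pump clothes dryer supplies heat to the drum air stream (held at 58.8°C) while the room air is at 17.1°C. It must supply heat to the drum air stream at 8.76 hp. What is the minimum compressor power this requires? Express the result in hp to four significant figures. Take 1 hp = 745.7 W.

1.100 hp

In absolute terms T_C = 290.25 K and T_H = 331.95 K, so ΔT = 41.70 K.
COP_Carnot = T_H/ΔT = 331.95/41.70 = 7.960.
Ẇ_min = Q̇/COP_Carnot = 8.760/7.960 = 1.100 hp.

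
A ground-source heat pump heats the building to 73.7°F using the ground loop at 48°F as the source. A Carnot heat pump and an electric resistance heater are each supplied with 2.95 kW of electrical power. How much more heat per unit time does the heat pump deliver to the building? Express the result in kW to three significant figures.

58.3 kW

In absolute terms T_C = 282.04 K and T_H = 296.32 K, so ΔT = 14.28 K.
COP_Carnot = T_H/ΔT = 296.32/14.28 = 20.75.
The heat pump delivers Q̇_H = COP × Ẇ = 61.22 kW; the resistance heater delivers Ẇ = 2.950 kW.
Extra = (COP − 1)·Ẇ = 58.27 kW.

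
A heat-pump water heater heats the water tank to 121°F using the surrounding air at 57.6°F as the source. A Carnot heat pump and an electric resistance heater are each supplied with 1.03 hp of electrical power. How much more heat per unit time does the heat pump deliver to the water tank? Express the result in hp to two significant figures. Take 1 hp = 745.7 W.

8.4 hp

In absolute terms T_C = 287.37 K and T_H = 322.59 K, so ΔT = 35.22 K.
COP_Carnot = T_H/ΔT = 322.59/35.22 = 9.159.
The heat pump delivers Q̇_H = COP × Ẇ = 9.434 hp; the resistance heater delivers Ẇ = 1.030 hp.
Extra = (COP − 1)·Ẇ = 8.404 hp.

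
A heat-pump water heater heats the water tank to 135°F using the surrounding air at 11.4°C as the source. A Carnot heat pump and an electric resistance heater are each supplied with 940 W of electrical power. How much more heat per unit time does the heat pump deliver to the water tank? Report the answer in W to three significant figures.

5840 W

In absolute terms T_C = 284.55 K and T_H = 330.37 K, so ΔT = 45.82 K.
COP_Carnot = T_H/ΔT = 330.37/45.82 = 7.210.
The heat pump delivers Q̇_H = COP × Ẇ = 6777 W; the resistance heater delivers Ẇ = 940.0 W.
Extra = (COP − 1)·Ẇ = 5837 W.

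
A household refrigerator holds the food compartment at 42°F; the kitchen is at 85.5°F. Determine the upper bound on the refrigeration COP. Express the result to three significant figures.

11.5

In absolute terms T_C = 278.71 K and T_H = 302.87 K, so ΔT = 24.17 K.
For a reversible cycle, COP_Carnot = T_C/ΔT = 278.71/24.17 = 11.53.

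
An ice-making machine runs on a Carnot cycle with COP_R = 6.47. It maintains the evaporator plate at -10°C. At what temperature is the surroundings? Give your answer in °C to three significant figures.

COP_R = T_C/(T_H − T_C) gives T_H − T_C = T_C/COP.
With T_C = 263.15 K, T_H = 263.15 × (1 + 1/6.47) = 303.82 K.
Converting, 303.82 K = 30.67°C.

30.7 °C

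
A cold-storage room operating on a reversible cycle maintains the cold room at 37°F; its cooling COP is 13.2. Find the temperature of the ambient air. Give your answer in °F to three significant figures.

COP_R = T_C/(T_H − T_C) gives T_H − T_C = T_C/COP.
With T_C = 275.93 K, T_H = 275.93 × (1 + 1/13.2) = 296.83 K.
Converting, 296.83 K = 74.63°F.

74.6 °F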